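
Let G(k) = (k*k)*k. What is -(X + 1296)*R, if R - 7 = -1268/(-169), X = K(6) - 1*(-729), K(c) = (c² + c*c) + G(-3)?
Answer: -5073570/169 ≈ -30021.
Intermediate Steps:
G(k) = k³ (G(k) = k²*k = k³)
K(c) = -27 + 2*c² (K(c) = (c² + c*c) + (-3)³ = (c² + c²) - 27 = 2*c² - 27 = -27 + 2*c²)
X = 774 (X = (-27 + 2*6²) - 1*(-729) = (-27 + 2*36) + 729 = (-27 + 72) + 729 = 45 + 729 = 774)
R = 2451/169 (R = 7 - 1268/(-169) = 7 - 1268*(-1/169) = 7 + 1268/169 = 2451/169 ≈ 14.503)
-(X + 1296)*R = -(774 + 1296)*2451/169 = -2070*2451/169 = -1*5073570/169 = -5073570/169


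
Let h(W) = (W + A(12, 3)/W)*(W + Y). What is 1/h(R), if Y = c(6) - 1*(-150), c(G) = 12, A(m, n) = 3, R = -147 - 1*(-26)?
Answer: -121/600404 ≈ -0.00020153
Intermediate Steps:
R = -121 (R = -147 + 26 = -121)
Y = 162 (Y = 12 - 1*(-150) = 12 + 150 = 162)
h(W) = (162 + W)*(W + 3/W) (h(W) = (W + 3/W)*(W + 162) = (W + 3/W)*(162 + W) = (162 + W)*(W + 3/W))
1/h(R) = 1/(3 + (-121)**2 + 162*(-121) + 486/(-121)) = 1/(3 + 14641 - 19602 + 486*(-1/121)) = 1/(3 + 14641 - 19602 - 486/121) = 1/(-600404/121) = -121/600404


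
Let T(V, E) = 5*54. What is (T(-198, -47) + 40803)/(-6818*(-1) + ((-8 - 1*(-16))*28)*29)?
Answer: 13691/4438 ≈ 3.0849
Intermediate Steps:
T(V, E) = 270
(T(-198, -47) + 40803)/(-6818*(-1) + ((-8 - 1*(-16))*28)*29) = (270 + 40803)/(-6818*(-1) + ((-8 - 1*(-16))*28)*29) = 41073/(6818 + ((-8 + 16)*28)*29) = 41073/(6818 + (8*28)*29) = 41073/(6818 + 224*29) = 41073/(6818 + 6496) = 41073/13314 = 41073*(1/13314) = 13691/4438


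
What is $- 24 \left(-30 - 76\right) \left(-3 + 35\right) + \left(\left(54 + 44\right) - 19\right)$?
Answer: $81487$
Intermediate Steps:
$- 24 \left(-30 - 76\right) \left(-3 + 35\right) + \left(\left(54 + 44\right) - 19\right) = - 24 \left(\left(-106\right) 32\right) + \left(98 - 19\right) = \left(-24\right) \left(-3392\right) + 79 = 81408 + 79 = 81487$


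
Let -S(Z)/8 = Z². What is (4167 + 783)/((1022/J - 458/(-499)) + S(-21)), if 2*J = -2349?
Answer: -2901073725/2067646421 ≈ -1.4031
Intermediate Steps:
J = -2349/2 (J = (½)*(-2349) = -2349/2 ≈ -1174.5)
S(Z) = -8*Z²
(4167 + 783)/((1022/J - 458/(-499)) + S(-21)) = (4167 + 783)/((1022/(-2349/2) - 458/(-499)) - 8*(-21)²) = 4950/((1022*(-2/2349) - 458*(-1/499)) - 8*441) = 4950/((-2044/2349 + 458/499) - 3528) = 4950/(55886/1172151 - 3528) = 4950/(-4135292842/1172151) = 4950*(-1172151/4135292842) = -2901073725/2067646421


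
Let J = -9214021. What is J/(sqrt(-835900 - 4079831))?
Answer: 9214021*I*sqrt(4915731)/4915731 ≈ 4155.8*I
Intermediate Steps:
J/(sqrt(-835900 - 4079831)) = -9214021/sqrt(-835900 - 4079831) = -9214021*(-I*sqrt(4915731)/4915731) = -(-9214021)*I*sqrt(4915731)/4915731 = 9214021*I*sqrt(4915731)/4915731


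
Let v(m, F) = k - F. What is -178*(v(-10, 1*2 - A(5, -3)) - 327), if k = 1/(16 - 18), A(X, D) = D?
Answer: 59185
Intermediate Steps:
k = -1/2 (k = 1/(-2) = -1/2 ≈ -0.50000)
v(m, F) = -1/2 - F
-178*(v(-10, 1*2 - A(5, -3)) - 327) = -178*((-1/2 - (1*2 - 1*(-3))) - 327) = -178*((-1/2 - (2 + 3)) - 327) = -178*((-1/2 - 1*5) - 327) = -178*((-1/2 - 5) - 327) = -178*(-11/2 - 327) = -178*(-665/2) = 59185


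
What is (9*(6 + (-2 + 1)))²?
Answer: 2025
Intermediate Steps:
(9*(6 + (-2 + 1)))² = (9*(6 - 1))² = (9*5)² = 45² = 2025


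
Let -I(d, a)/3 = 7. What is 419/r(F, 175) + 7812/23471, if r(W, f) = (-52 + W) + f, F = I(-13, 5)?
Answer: 1518739/342006 ≈ 4.4407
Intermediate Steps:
I(d, a) = -21 (I(d, a) = -3*7 = -21)
F = -21
r(W, f) = -52 + W + f
419/r(F, 175) + 7812/23471 = 419/(-52 - 21 + 175) + 7812/23471 = 419/102 + 7812*(1/23471) = 419*(1/102) + 1116/3353 = 419/102 + 1116/3353 = 1518739/342006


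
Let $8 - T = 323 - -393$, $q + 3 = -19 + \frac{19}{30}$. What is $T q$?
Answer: $\frac{75638}{5} \approx 15128.0$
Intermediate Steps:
$q = - \frac{641}{30}$ ($q = -3 - \left(19 - \frac{19}{30}\right) = -3 + \left(-19 + 19 \cdot \frac{1}{30}\right) = -3 + \left(-19 + \frac{19}{30}\right) = -3 - \frac{551}{30} = - \frac{641}{30} \approx -21.367$)
$T = -708$ ($T = 8 - \left(323 - -393\right) = 8 - \left(323 + 393\right) = 8 - 716 = -708$)
$T q = \left(-708\right) \left(- \frac{641}{30}\right) = \frac{75638}{5}$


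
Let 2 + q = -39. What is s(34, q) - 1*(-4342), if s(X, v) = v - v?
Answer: 4342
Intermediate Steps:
q = -41 (q = -2 - 39 = -41)
s(X, v) = 0
s(34, q) - 1*(-4342) = 0 - 1*(-4342) = 0 + 4342 = 4342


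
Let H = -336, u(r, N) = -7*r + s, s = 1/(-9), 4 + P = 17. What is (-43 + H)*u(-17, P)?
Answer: -405530/9 ≈ -45059.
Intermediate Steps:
P = 13 (P = -4 + 17 = 13)
s = -⅑ ≈ -0.11111
u(r, N) = -⅑ - 7*r (u(r, N) = -7*r - ⅑ = -⅑ - 7*r)
(-43 + H)*u(-17, P) = (-43 - 336)*(-⅑ - 7*(-17)) = -379*(-⅑ + 119) = -379*1070/9 = -405530/9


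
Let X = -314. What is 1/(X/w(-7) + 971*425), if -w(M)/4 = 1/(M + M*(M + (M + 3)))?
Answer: 1/418170 ≈ 2.3914e-6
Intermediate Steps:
w(M) = -4/(M + M*(3 + 2*M)) (w(M) = -4/(M + M*(M + (M + 3))) = -4/(M + M*(M + (3 + M))) = -4/(M + M*(3 + 2*M)))
1/(X/w(-7) + 971*425) = 1/(-314/((-2/(-7*(2 - 7)))) + 971*425) = 1/(-314/((-2*(-1/7)/(-5))) + 412675) = 1/(-314/((-2*(-1/7)*(-1/5))) + 412675) = 1/(-314/(-2/35) + 412675) = 1/(-314*(-35/2) + 412675) = 1/(5495 + 412675) = 1/418170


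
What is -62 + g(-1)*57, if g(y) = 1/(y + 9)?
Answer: -439/8 ≈ -54.875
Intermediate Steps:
g(y) = 1/(9 + y)
-62 + g(-1)*57 = -62 + 57/(9 - 1) = -62 + 57/8 = -439/8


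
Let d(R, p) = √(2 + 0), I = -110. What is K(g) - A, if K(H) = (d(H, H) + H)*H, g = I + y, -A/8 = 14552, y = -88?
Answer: 155620 - 198*√2 ≈ 1.5534e+5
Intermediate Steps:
d(R, p) = √2
A = -116416 (A = -8*14552 = -116416)
g = -198 (g = -110 - 88 = -198)
K(H) = H*(H + √2) (K(H) = (√2 + H)*H = (H + √2)*H = H*(H + √2))
K(g) - A = -198*(-198 + √2) - 1*(-116416) = (39204 - 198*√2) + 116416 = 155620 - 198*√2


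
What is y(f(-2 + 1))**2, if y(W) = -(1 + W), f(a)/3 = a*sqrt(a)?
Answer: (1 - 3*I)**2 ≈ -8.0 - 6.0*I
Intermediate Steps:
f(a) = 3*a**(3/2) (f(a) = 3*(a*sqrt(a)) = 3*a**(3/2))
y(W) = -1 - W
y(f(-2 + 1))**2 = (-1 - 3*(-2 + 1)**(3/2))**2 = (-1 - 3*(-1)**(3/2))**2 = (-1 - 3*(-I))**2 = (-1 - (-3)*I)**2 = (-1 + 3*I)**2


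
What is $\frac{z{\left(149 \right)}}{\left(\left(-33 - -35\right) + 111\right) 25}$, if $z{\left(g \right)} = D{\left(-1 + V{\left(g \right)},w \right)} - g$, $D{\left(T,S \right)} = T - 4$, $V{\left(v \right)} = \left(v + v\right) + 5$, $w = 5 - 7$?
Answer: $\frac{149}{2825} \approx 0.052743$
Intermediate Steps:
$w = -2$ ($w = 5 - 7 = -2$)
$V{\left(v \right)} = 5 + 2 v$ ($V{\left(v \right)} = 2 v + 5 = 5 + 2 v$)
$D{\left(T,S \right)} = -4 + T$
$z{\left(g \right)} = g$ ($z{\left(g \right)} = \left(-4 + \left(-1 + \left(5 + 2 g\right)\right)\right) - g = \left(-4 + \left(4 + 2 g\right)\right) - g = 2 g - g = g$)
$\frac{z{\left(149 \right)}}{\left(\left(-33 - -35\right) + 111\right) 25} = \frac{149}{\left(\left(-33 - -35\right) + 111\right) 25} = \frac{149}{\left(\left(-33 + 35\right) + 111\right) 25} = \frac{149}{\left(2 + 111\right) 25} = \frac{149}{113 \cdot 25} = \frac{149}{2825}$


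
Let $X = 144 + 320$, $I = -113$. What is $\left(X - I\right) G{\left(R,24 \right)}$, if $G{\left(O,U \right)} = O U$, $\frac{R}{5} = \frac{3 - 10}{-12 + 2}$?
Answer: $48468$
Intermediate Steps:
$R = \frac{7}{2}$ ($R = 5 \frac{3 - 10}{-12 + 2} = 5 \left(- \frac{7}{-10}\right) = 5 \left(\left(-7\right) \left(- \frac{1}{10}\right)\right) = 5 \cdot \frac{7}{10} = \frac{7}{2} \approx 3.5$)
$X = 464$
$\left(X - I\right) G{\left(R,24 \right)} = \left(464 - -113\right) \frac{7}{2} \cdot 24 = \left(464 + 113\right) 84 = 577 \cdot 84 = 48468$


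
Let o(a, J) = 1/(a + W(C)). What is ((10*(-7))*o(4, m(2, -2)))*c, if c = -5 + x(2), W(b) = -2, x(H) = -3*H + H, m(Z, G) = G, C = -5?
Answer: 315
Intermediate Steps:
x(H) = -2*H
o(a, J) = 1/(-2 + a) (o(a, J) = 1/(a - 2) = 1/(-2 + a))
c = -9 (c = -5 - 2*2 = -5 - 4 = -9)
((10*(-7))*o(4, m(2, -2)))*c = ((10*(-7))/(-2 + 4))*(-9) = -70/2*(-9) = -70*1/2*(-9) = -35*(-9) = 315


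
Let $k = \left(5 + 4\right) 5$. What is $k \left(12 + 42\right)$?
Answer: $2430$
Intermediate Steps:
$k = 45$ ($k = 9 \cdot 5 = 45$)
$k \left(12 + 42\right) = 45 \left(12 + 42\right) = 45 \cdot 54 = 2430$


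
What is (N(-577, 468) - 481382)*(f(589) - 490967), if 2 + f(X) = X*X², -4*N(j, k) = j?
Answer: -98098149767625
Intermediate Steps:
N(j, k) = -j/4
f(X) = -2 + X³ (f(X) = -2 + X*X² = -2 + X³)
(N(-577, 468) - 481382)*(f(589) - 490967) = (-¼*(-577) - 481382)*((-2 + 589³) - 490967) = (577/4 - 481382)*((-2 + 204336469) - 490967) = -1924951*(204336467 - 490967)/4 = -1924951/4*203845500 = -98098149767625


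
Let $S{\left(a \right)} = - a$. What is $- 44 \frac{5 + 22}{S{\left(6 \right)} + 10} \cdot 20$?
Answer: $-5940$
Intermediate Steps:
$- 44 \frac{5 + 22}{S{\left(6 \right)} + 10} \cdot 20 = - 44 \frac{5 + 22}{\left(-1\right) 6 + 10} \cdot 20 = - 44 \frac{27}{-6 + 10} \cdot 20 = - 44 \cdot \frac{27}{4} \cdot 20 = - 44 \cdot 27 \cdot \frac{1}{4} \cdot 20 = \left(-44\right) \frac{27}{4} \cdot 20 = \left(-297\right) 20 = -5940$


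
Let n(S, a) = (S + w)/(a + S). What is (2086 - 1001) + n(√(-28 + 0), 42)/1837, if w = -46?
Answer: 31890303/29392 + I*√7/18704 ≈ 1085.0 + 0.00014145*I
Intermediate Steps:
n(S, a) = (-46 + S)/(S + a) (n(S, a) = (S - 46)/(a + S) = (-46 + S)/(S + a))
(2086 - 1001) + n(√(-28 + 0), 42)/1837 = (2086 - 1001) + ((-46 + √(-28 + 0))/(√(-28 + 0) + 42))/1837 = 1085 + ((-46 + √(-28))/(√(-28) + 42))*(1/1837) = 1085 + ((-46 + 2*I*√7)/(2*I*√7 + 42))*(1/1837) = 1085 + ((-46 + 2*I*√7)/(42 + 2*I*√7))*(1/1837) = 1085 + (-46 + 2*I*√7)/(1837*(42 + 2*I*√7))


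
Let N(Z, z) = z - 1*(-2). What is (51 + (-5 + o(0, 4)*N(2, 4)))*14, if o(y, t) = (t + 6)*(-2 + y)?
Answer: -1036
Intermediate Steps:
o(y, t) = (-2 + y)*(6 + t) (o(y, t) = (6 + t)*(-2 + y) = (-2 + y)*(6 + t))
N(Z, z) = 2 + z (N(Z, z) = z + 2 = 2 + z)
(51 + (-5 + o(0, 4)*N(2, 4)))*14 = (51 + (-5 + (-12 - 2*4 + 6*0 + 4*0)*(2 + 4)))*14 = (51 + (-5 + (-12 - 8 + 0 + 0)*6))*14 = (51 + (-5 - 20*6))*14 = (51 + (-5 - 120))*14 = (51 - 125)*14 = -74*14 = -1036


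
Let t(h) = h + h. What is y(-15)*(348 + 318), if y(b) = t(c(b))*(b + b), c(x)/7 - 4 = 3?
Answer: -1958040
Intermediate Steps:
c(x) = 49 (c(x) = 28 + 7*3 = 28 + 21 = 49)
t(h) = 2*h
y(b) = 196*b (y(b) = (2*49)*(b + b) = 98*(2*b) = 196*b)
y(-15)*(348 + 318) = (196*(-15))*(348 + 318) = -2940*666 = -1958040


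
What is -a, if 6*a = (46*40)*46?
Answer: -42320/3 ≈ -14107.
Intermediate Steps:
a = 42320/3 (a = ((46*40)*46)/6 = (1840*46)/6 = (⅙)*84640 = 42320/3 ≈ 14107.)
-a = -1*42320/3 = -42320/3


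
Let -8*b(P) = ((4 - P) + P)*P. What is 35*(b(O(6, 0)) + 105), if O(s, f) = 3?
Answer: 7245/2 ≈ 3622.5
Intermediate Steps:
b(P) = -P/2 (b(P) = -((4 - P) + P)*P/8 = -P/2)
35*(b(O(6, 0)) + 105) = 35*(-1/2*3 + 105) = 35*(-3/2 + 105) = 35*(207/2) = 7245/2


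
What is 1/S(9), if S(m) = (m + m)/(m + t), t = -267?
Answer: -43/3 ≈ -14.333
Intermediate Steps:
S(m) = 2*m/(-267 + m) (S(m) = (m + m)/(m - 267) = (2*m)/(-267 + m) = 2*m/(-267 + m))
1/S(9) = 1/(2*9/(-267 + 9)) = 1/(2*9/(-258)) = 1/(2*9*(-1/258)) = 1/(-3/43) = -43/3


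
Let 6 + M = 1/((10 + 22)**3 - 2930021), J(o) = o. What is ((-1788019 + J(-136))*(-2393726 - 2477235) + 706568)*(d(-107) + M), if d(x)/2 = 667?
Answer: 11170769495608596048703/965751 ≈ 1.1567e+16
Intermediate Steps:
d(x) = 1334 (d(x) = 2*667 = 1334)
M = -17383519/2897253 (M = -6 + 1/((10 + 22)**3 - 2930021) = -6 + 1/(32**3 - 2930021) = -6 + 1/(32768 - 2930021) = -6 + 1/(-2897253) = -6 - 1/2897253 = -17383519/2897253 ≈ -6.0000)
((-1788019 + J(-136))*(-2393726 - 2477235) + 706568)*(d(-107) + M) = ((-1788019 - 136)*(-2393726 - 2477235) + 706568)*(1334 - 17383519/2897253) = (-1788155*(-4870961) + 706568)*(3847551983/2897253) = (8710033266955 + 706568)*(3847551983/2897253) = 8710033973523*(3847551983/2897253) = 11170769495608596048703/965751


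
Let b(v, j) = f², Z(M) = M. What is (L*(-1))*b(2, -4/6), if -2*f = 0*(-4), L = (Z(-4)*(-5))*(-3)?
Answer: 0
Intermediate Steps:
L = -60 (L = -4*(-5)*(-3) = 20*(-3) = -60)
f = 0 (f = -0*(-4) = -½*0 = 0)
b(v, j) = 0 (b(v, j) = 0² = 0)
(L*(-1))*b(2, -4/6) = -60*(-1)*0 = 60*0 = 0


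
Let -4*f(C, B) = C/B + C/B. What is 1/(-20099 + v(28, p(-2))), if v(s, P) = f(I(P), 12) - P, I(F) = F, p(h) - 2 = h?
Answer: -1/20099 ≈ -4.9754e-5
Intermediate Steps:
p(h) = 2 + h
f(C, B) = -C/(2*B) (f(C, B) = -(C/B + C/B)/4 = -C/(2*B))
v(s, P) = -25*P/24 (v(s, P) = -½*P/12 - P = -½*P*1/12 - P = -P/24 - P = -25*P/24)
1/(-20099 + v(28, p(-2))) = 1/(-20099 - 25*(2 - 2)/24) = 1/(-20099 - 25/24*0) = 1/(-20099 + 0) = 1/(-20099) = -1/20099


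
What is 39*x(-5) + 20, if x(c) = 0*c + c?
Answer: -175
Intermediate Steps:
x(c) = c (x(c) = 0 + c = c)
39*x(-5) + 20 = 39*(-5) + 20 = -195 + 20 = -175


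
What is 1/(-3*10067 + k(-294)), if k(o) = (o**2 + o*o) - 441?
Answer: 1/142230 ≈ 7.0309e-6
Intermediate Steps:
k(o) = -441 + 2*o**2 (k(o) = (o**2 + o**2) - 441 = 2*o**2 - 441 = -441 + 2*o**2)
1/(-3*10067 + k(-294)) = 1/(-3*10067 + (-441 + 2*(-294)**2)) = 1/(-30201 + (-441 + 2*86436)) = 1/(-30201 + (-441 + 172872)) = 1/(-30201 + 172431) = 1/142230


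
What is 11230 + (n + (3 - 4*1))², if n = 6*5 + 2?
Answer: 12191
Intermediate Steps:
n = 32 (n = 30 + 2 = 32)
11230 + (n + (3 - 4*1))² = 11230 + (32 + (3 - 4*1))² = 11230 + (32 + (3 - 4))² = 11230 + (32 - 1)² = 11230 + 31² = 11230 + 961 = 12191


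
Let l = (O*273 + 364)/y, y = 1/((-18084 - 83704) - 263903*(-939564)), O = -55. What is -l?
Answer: 5033938536405324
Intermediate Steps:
y = 1/343590098724 (y = -1/939564/(-101788 - 263903) = -1/939564/(-365691) = -1/365691*(-1/939564) = 1/343590098724 ≈ 2.9104e-12)
l = -5033938536405324 (l = (-55*273 + 364)/(1/343590098724) = (-15015 + 364)*343590098724 = -14651*343590098724 = -5033938536405324)
-l = -1*(-5033938536405324) = 5033938536405324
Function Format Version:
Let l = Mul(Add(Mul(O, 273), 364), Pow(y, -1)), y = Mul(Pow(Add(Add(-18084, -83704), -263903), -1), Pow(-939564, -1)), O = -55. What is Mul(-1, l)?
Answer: 5033938536405324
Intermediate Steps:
y = Rational(1, 343590098724) (y = Mul(Pow(Add(-101788, -263903), -1), Rational(-1, 939564)) = Mul(Pow(-365691, -1), Rational(-1, 939564)) = Mul(Rational(-1, 365691), Rational(-1, 939564)) = Rational(1, 343590098724) ≈ 2.9104e-12)
l = -5033938536405324 (l = Mul(Add(Mul(-55, 273), 364), Pow(Rational(1, 343590098724), -1)) = Mul(Add(-15015, 364), 343590098724) = Mul(-14651, 343590098724) = -5033938536405324)
Mul(-1, l) = Mul(-1, -5033938536405324) = 5033938536405324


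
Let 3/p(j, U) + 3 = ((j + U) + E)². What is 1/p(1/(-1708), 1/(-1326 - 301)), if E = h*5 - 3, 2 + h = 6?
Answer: 736094637487667/7722374135056 ≈ 95.320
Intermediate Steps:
h = 4 (h = -2 + 6 = 4)
E = 17 (E = 4*5 - 3 = 20 - 3 = 17)
p(j, U) = 3/(-3 + (17 + U + j)²) (p(j, U) = 3/(-3 + ((j + U) + 17)²) = 3/(-3 + ((U + j) + 17)²) = 3/(-3 + (17 + U + j)²))
1/p(1/(-1708), 1/(-1326 - 301)) = 1/(3/(-3 + (17 + 1/(-1326 - 301) + 1/(-1708))²)) = 1/(3/(-3 + (17 + 1/(-1627) - 1/1708)²)) = 1/(3/(-3 + (17 - 1/1627 - 1/1708)²)) = 1/(3/(-3 + (47238237/2778916)²)) = 1/(3/(-3 + 2231451034868169/7722374135056)) = 1/(3/(2208283912463001/7722374135056)) = 1/(3*(7722374135056/2208283912463001)) = 1/(7722374135056/736094637487667) = 736094637487667/7722374135056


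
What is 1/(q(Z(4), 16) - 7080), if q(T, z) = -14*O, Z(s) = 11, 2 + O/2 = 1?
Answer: -1/7052 ≈ -0.00014180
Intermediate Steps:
O = -2 (O = -4 + 2*1 = -4 + 2 = -2)
q(T, z) = 28 (q(T, z) = -14*(-2) = 28)
1/(q(Z(4), 16) - 7080) = 1/(28 - 7080) = 1/(-7052) = -1/7052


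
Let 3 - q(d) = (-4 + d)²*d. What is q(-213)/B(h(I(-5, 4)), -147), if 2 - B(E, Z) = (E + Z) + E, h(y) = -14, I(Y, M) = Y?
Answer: 3343320/59 ≈ 56666.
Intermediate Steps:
q(d) = 3 - d*(-4 + d)² (q(d) = 3 - (-4 + d)²*d = 3 - d*(-4 + d)²)
B(E, Z) = 2 - Z - 2*E (B(E, Z) = 2 - ((E + Z) + E) = 2 - (Z + 2*E) = 2 + (-Z - 2*E) = 2 - Z - 2*E)
q(-213)/B(h(I(-5, 4)), -147) = (3 - 1*(-213)*(-4 - 213)²)/(2 - 1*(-147) - 2*(-14)) = (3 - 1*(-213)*(-217)²)/(2 + 147 + 28) = (3 - 1*(-213)*47089)/177 = (3 + 10029957)*(1/177) = 10029960*(1/177) = 3343320/59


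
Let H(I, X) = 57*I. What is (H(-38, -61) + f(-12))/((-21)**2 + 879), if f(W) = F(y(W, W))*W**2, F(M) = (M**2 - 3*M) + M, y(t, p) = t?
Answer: 3671/220 ≈ 16.686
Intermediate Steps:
F(M) = M**2 - 2*M
f(W) = W**3*(-2 + W) (f(W) = (W*(-2 + W))*W**2 = W**3*(-2 + W))
(H(-38, -61) + f(-12))/((-21)**2 + 879) = (57*(-38) + (-12)**3*(-2 - 12))/((-21)**2 + 879) = (-2166 - 1728*(-14))/(441 + 879) = (-2166 + 24192)/1320 = 22026*(1/1320) = 3671/220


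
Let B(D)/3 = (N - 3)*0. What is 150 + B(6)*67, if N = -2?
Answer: 150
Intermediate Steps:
B(D) = 0 (B(D) = 3*((-2 - 3)*0) = 3*(-5*0) = 3*0 = 0)
150 + B(6)*67 = 150 + 0*67 = 150 + 0 = 150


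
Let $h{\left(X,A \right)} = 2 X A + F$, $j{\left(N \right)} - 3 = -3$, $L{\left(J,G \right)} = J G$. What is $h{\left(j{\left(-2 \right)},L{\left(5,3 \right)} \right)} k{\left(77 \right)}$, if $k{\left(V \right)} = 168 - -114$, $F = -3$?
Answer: $-846$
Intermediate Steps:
$L{\left(J,G \right)} = G J$
$k{\left(V \right)} = 282$ ($k{\left(V \right)} = 168 + 114 = 282$)
$j{\left(N \right)} = 0$ ($j{\left(N \right)} = 3 - 3 = 0$)
$h{\left(X,A \right)} = -3 + 2 A X$ ($h{\left(X,A \right)} = 2 X A - 3 = 2 A X - 3 = -3 + 2 A X$)
$h{\left(j{\left(-2 \right)},L{\left(5,3 \right)} \right)} k{\left(77 \right)} = \left(-3 + 2 \cdot 3 \cdot 5 \cdot 0\right) 282 = \left(-3 + 2 \cdot 15 \cdot 0\right) 282 = \left(-3 + 0\right) 282 = \left(-3\right) 282 = -846$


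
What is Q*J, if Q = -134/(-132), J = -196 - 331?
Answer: -35309/66 ≈ -534.98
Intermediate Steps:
J = -527
Q = 67/66 (Q = -134*(-1/132) = 67/66 ≈ 1.0152)
Q*J = (67/66)*(-527) = -35309/66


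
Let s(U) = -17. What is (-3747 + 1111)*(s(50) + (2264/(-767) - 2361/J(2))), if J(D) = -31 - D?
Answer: -1147440256/8437 ≈ -1.3600e+5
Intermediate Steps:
(-3747 + 1111)*(s(50) + (2264/(-767) - 2361/J(2))) = (-3747 + 1111)*(-17 + (2264/(-767) - 2361/(-31 - 1*2))) = -2636*(-17 + (2264*(-1/767) - 2361/(-31 - 2))) = -2636*(-17 + (-2264/767 - 2361/(-33))) = -2636*(-17 + (-2264/767 - 2361*(-1/33))) = -2636*(-17 + (-2264/767 + 787/11)) = -2636*(-17 + 578725/8437) = -2636*435296/8437 = -1147440256/8437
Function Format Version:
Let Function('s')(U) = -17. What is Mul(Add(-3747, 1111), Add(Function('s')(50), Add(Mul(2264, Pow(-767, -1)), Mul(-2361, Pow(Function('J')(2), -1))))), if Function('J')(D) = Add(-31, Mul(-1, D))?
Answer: Rational(-1147440256, 8437) ≈ -1.3600e+5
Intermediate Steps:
Mul(Add(-3747, 1111), Add(Function('s')(50), Add(Mul(2264, Pow(-767, -1)), Mul(-2361, Pow(Function('J')(2), -1))))) = Mul(Add(-3747, 1111), Add(-17, Add(Mul(2264, Pow(-767, -1)), Mul(-2361, Pow(Add(-31, Mul(-1, 2)), -1))))) = Mul(-2636, Add(-17, Add(Mul(2264, Rational(-1, 767)), Mul(-2361, Pow(Add(-31, -2), -1))))) = Mul(-2636, Add(-17, Add(Rational(-2264, 767), Mul(-2361, Pow(-33, -1))))) = Mul(-2636, Add(-17, Add(Rational(-2264, 767), Mul(-2361, Rational(-1, 33))))) = Mul(-2636, Add(-17, Add(Rational(-2264, 767), Rational(787, 11)))) = Mul(-2636, Add(-17, Rational(578725, 8437))) = Mul(-2636, Rational(435296, 8437)) = Rational(-1147440256, 8437)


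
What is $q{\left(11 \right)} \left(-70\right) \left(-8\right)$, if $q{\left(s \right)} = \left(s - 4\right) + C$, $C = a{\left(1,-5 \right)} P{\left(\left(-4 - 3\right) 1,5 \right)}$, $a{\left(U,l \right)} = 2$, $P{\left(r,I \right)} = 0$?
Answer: $3920$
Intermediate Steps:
$C = 0$ ($C = 2 \cdot 0 = 0$)
$q{\left(s \right)} = -4 + s$ ($q{\left(s \right)} = \left(s - 4\right) + 0 = \left(-4 + s\right) + 0 = -4 + s$)
$q{\left(11 \right)} \left(-70\right) \left(-8\right) = \left(-4 + 11\right) \left(-70\right) \left(-8\right) = 7 \left(-70\right) \left(-8\right) = \left(-490\right) \left(-8\right) = 3920$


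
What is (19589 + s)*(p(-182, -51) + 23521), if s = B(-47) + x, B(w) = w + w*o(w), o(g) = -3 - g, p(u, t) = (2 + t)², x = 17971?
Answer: 918805290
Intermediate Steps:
B(w) = w + w*(-3 - w)
s = 15856 (s = -1*(-47)*(2 - 47) + 17971 = -1*(-47)*(-45) + 17971 = -2115 + 17971 = 15856)
(19589 + s)*(p(-182, -51) + 23521) = (19589 + 15856)*((2 - 51)² + 23521) = 35445*((-49)² + 23521) = 35445*(2401 + 23521) = 35445*25922 = 918805290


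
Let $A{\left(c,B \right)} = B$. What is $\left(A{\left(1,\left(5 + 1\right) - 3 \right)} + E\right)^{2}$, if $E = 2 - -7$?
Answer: $144$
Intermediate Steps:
$E = 9$ ($E = 2 + 7 = 9$)
$\left(A{\left(1,\left(5 + 1\right) - 3 \right)} + E\right)^{2} = \left(\left(\left(5 + 1\right) - 3\right) + 9\right)^{2} = \left(\left(6 - 3\right) + 9\right)^{2} = \left(3 + 9\right)^{2} = 12^{2} = 144$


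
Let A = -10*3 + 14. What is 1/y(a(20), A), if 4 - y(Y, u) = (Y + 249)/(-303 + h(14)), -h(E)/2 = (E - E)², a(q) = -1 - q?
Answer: 101/480 ≈ 0.21042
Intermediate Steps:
h(E) = 0 (h(E) = -2*(E - E)² = -2*0² = -2*0 = 0)
A = -16 (A = -30 + 14 = -16)
y(Y, u) = 487/101 + Y/303 (y(Y, u) = 4 - (Y + 249)/(-303 + 0) = 4 - (249 + Y)/(-303) = 4 - (249 + Y)*(-1)/303 = 4 - (-83/101 - Y/303) = 4 + (83/101 + Y/303) = 487/101 + Y/303)
1/y(a(20), A) = 1/(487/101 + (-1 - 1*20)/303) = 1/(487/101 + (-1 - 20)/303) = 1/(487/101 + (1/303)*(-21)) = 1/(487/101 - 7/101) = 1/(480/101) = 101/480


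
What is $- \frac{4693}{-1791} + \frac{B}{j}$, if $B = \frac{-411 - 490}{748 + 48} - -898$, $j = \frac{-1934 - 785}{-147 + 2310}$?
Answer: $- \frac{13846586501}{19478916} \approx -710.85$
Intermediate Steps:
$j = - \frac{2719}{2163} \approx -1.257$
$B = \frac{713907}{796}$ ($B = - \frac{901}{796} + 898 = \frac{713907}{796} \approx 896.87$)
$- \frac{4693}{-1791} + \frac{B}{j} = - \frac{4693}{-1791} + \frac{713907}{796 \left(- \frac{2719}{2163}\right)} = \left(-4693\right) \left(- \frac{1}{1791}\right) + \frac{713907}{796} \left(- \frac{2163}{2719}\right) = \frac{4693}{1791} - \frac{1544180841}{2164324} = - \frac{13846586501}{19478916}$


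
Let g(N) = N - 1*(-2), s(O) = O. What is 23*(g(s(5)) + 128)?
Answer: 3105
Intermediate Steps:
g(N) = 2 + N (g(N) = N + 2 = 2 + N)
23*(g(s(5)) + 128) = 23*((2 + 5) + 128) = 23*(7 + 128) = 23*135 = 3105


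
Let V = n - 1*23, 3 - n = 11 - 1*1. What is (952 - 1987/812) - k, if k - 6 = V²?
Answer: 35365/812 ≈ 43.553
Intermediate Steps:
n = -7 (n = 3 - (11 - 1*1) = 3 - (11 - 1) = 3 - 1*10 = 3 - 10 = -7)
V = -30 (V = -7 - 1*23 = -7 - 23 = -30)
k = 906 (k = 6 + (-30)² = 6 + 900 = 906)
(952 - 1987/812) - k = (952 - 1987/812) - 1*906 = (952 - 1987/812) - 906 = 771037/812 - 906 = 35365/812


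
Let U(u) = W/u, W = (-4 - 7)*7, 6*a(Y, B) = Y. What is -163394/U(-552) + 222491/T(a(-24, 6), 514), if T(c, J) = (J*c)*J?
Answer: -1237857820187/1056784 ≈ -1.1713e+6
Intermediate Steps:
a(Y, B) = Y/6
W = -77 (W = -11*7 = -77)
T(c, J) = c*J²
U(u) = -77/u
-163394/U(-552) + 222491/T(a(-24, 6), 514) = -163394/((-77/(-552))) + 222491/((((⅙)*(-24))*514²)) = -163394/((-77*(-1/552))) + 222491/((-4*264196)) = -163394/77/552 + 222491/(-1056784) = -163394*552/77 + 222491*(-1/1056784) = -1171344 - 222491/1056784 = -1237857820187/1056784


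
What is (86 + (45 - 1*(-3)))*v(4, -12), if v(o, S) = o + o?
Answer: 1072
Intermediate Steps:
v(o, S) = 2*o
(86 + (45 - 1*(-3)))*v(4, -12) = (86 + (45 - 1*(-3)))*(2*4) = (86 + (45 + 3))*8 = (86 + 48)*8 = 134*8 = 1072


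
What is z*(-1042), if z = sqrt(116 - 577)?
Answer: -1042*I*sqrt(461) ≈ -22373.0*I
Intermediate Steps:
z = I*sqrt(461) (z = sqrt(-461) = I*sqrt(461) ≈ 21.471*I)
z*(-1042) = (I*sqrt(461))*(-1042) = -1042*I*sqrt(461)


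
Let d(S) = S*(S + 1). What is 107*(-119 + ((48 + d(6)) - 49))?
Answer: -8346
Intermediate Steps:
d(S) = S*(1 + S)
107*(-119 + ((48 + d(6)) - 49)) = 107*(-119 + ((48 + 6*(1 + 6)) - 49)) = 107*(-119 + ((48 + 6*7) - 49)) = 107*(-119 + ((48 + 42) - 49)) = 107*(-119 + (90 - 49)) = 107*(-119 + 41) = 107*(-78) = -8346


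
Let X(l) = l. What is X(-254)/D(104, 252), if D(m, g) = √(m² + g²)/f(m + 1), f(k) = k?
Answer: -2667*√4645/1858 ≈ -97.830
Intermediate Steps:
D(m, g) = √(g² + m²)/(1 + m) (D(m, g) = √(m² + g²)/(m + 1) = √(g² + m²)/(1 + m))
X(-254)/D(104, 252) = -254*(1 + 104)/√(252² + 104²) = -254*105/√(63504 + 10816) = -254*21*√4645/3716 = -2667*√4645/1858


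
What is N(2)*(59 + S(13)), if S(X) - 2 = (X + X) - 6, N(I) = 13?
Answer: 1053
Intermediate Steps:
S(X) = -4 + 2*X (S(X) = 2 + ((X + X) - 6) = 2 + (2*X - 6) = 2 + (-6 + 2*X) = -4 + 2*X)
N(2)*(59 + S(13)) = 13*(59 + (-4 + 2*13)) = 13*(59 + (-4 + 26)) = 13*(59 + 22) = 13*81 = 1053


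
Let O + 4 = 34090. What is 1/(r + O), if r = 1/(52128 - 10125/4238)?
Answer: 220908339/7529881647392 ≈ 2.9338e-5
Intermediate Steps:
r = 4238/220908339 (r = 1/(52128 - 10125*1/4238) = 1/(52128 - 10125/4238) = 1/(220908339/4238) = 4238/220908339 ≈ 1.9184e-5)
O = 34086 (O = -4 + 34090 = 34086)
1/(r + O) = 1/(4238/220908339 + 34086) = 1/(7529881647392/220908339) = 220908339/7529881647392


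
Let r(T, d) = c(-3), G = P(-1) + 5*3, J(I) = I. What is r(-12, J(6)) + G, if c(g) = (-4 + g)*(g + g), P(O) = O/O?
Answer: 58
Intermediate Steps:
P(O) = 1
c(g) = 2*g*(-4 + g) (c(g) = (-4 + g)*(2*g) = 2*g*(-4 + g))
G = 16 (G = 1 + 5*3 = 1 + 15 = 16)
r(T, d) = 42 (r(T, d) = 2*(-3)*(-4 - 3) = 2*(-3)*(-7) = 42)
r(-12, J(6)) + G = 42 + 16 = 58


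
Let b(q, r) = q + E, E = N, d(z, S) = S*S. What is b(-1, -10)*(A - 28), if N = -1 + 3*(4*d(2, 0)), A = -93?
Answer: 242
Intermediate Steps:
d(z, S) = S**2
N = -1 (N = -1 + 3*(4*0**2) = -1 + 3*(4*0) = -1 + 3*0 = -1 + 0 = -1)
E = -1
b(q, r) = -1 + q (b(q, r) = q - 1 = -1 + q)
b(-1, -10)*(A - 28) = (-1 - 1)*(-93 - 28) = -2*(-121) = 242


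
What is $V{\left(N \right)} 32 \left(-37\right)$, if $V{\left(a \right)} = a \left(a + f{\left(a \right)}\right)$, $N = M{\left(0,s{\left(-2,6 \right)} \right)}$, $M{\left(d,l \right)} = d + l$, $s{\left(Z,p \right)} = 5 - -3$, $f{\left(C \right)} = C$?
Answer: $-151552$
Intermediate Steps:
$s{\left(Z,p \right)} = 8$ ($s{\left(Z,p \right)} = 5 + 3 = 8$)
$N = 8$ ($N = 0 + 8 = 8$)
$V{\left(a \right)} = 2 a^{2}$ ($V{\left(a \right)} = a \left(a + a\right) = a 2 a = 2 a^{2}$)
$V{\left(N \right)} 32 \left(-37\right) = 2 \cdot 8^{2} \cdot 32 \left(-37\right) = 2 \cdot 64 \cdot 32 \left(-37\right) = 128 \cdot 32 \left(-37\right) = 4096 \left(-37\right) = -151552$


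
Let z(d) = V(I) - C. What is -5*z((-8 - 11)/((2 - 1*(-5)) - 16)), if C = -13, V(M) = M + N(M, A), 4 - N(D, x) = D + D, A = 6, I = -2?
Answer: -95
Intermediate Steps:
N(D, x) = 4 - 2*D (N(D, x) = 4 - (D + D) = 4 - 2*D)
V(M) = 4 - M (V(M) = M + (4 - 2*M) = 4 - M)
z(d) = 19 (z(d) = (4 - 1*(-2)) - 1*(-13) = (4 + 2) + 13 = 6 + 13 = 19)
-5*z((-8 - 11)/((2 - 1*(-5)) - 16)) = -5*19 = -95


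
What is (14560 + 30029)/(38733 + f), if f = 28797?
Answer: 14863/22510 ≈ 0.66028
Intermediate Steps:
(14560 + 30029)/(38733 + f) = (14560 + 30029)/(38733 + 28797) = 44589/67530 = 44589*(1/67530) = 14863/22510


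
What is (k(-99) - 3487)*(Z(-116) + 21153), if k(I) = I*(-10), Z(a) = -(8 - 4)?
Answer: -52809053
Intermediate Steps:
Z(a) = -4 (Z(a) = -1*4 = -4)
k(I) = -10*I
(k(-99) - 3487)*(Z(-116) + 21153) = (-10*(-99) - 3487)*(-4 + 21153) = (990 - 3487)*21149 = -2497*21149 = -52809053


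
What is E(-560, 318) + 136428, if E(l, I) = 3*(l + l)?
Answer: 133068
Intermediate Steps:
E(l, I) = 6*l (E(l, I) = 3*(2*l) = 6*l)
E(-560, 318) + 136428 = 6*(-560) + 136428 = -3360 + 136428 = 133068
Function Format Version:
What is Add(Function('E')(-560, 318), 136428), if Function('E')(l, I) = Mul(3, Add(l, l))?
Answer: 133068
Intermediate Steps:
Function('E')(l, I) = Mul(6, l) (Function('E')(l, I) = Mul(3, Mul(2, l)) = Mul(6, l))
Add(Function('E')(-560, 318), 136428) = Add(Mul(6, -560), 136428) = Add(-3360, 136428) = 133068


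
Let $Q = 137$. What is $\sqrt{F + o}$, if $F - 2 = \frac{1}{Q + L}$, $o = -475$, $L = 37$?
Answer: $\frac{i \sqrt{14320374}}{174} \approx 21.748 i$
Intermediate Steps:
$F = \frac{349}{174}$ ($F = 2 + \frac{1}{137 + 37} = 2 + \frac{1}{174} = \frac{349}{174} \approx 2.0057$)
$\sqrt{F + o} = \sqrt{\frac{349}{174} - 475} = \sqrt{- \frac{82301}{174}} = \frac{i \sqrt{14320374}}{174}$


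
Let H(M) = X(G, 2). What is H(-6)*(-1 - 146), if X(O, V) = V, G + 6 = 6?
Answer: -294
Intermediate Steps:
G = 0 (G = -6 + 6 = 0)
H(M) = 2
H(-6)*(-1 - 146) = 2*(-1 - 146) = 2*(-147) = -294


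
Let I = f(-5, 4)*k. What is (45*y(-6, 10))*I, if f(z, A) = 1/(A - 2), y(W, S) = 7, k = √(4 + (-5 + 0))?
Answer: 315*I/2 ≈ 157.5*I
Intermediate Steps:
k = I (k = √(4 - 5) = √(-1) = I ≈ 1.0*I)
f(z, A) = 1/(-2 + A)
I = I/2 (I = I/(-2 + 4) = I/2 ≈ 0.5*I)
(45*y(-6, 10))*I = (45*7)*(I/2) = 315*(I/2) = 315*I/2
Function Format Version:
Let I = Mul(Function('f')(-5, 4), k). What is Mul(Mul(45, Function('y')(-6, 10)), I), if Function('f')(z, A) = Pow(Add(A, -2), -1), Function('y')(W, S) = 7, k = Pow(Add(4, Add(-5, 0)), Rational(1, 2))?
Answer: Mul(Rational(315, 2), I) ≈ Mul(157.50, I)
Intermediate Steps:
k = I (k = Pow(Add(4, -5), Rational(1, 2)) = Pow(-1, Rational(1, 2)) = I ≈ Mul(1.0000, I))
Function('f')(z, A) = Pow(Add(-2, A), -1)
I = Mul(Rational(1, 2), I) (I = Mul(Pow(Add(-2, 4), -1), I) = Mul(Pow(2, -1), I) = Mul(Rational(1, 2), I) ≈ Mul(0.50000, I))
Mul(Mul(45, Function('y')(-6, 10)), I) = Mul(Mul(45, 7), Mul(Rational(1, 2), I)) = Mul(315, Mul(Rational(1, 2), I)) = Mul(Rational(315, 2), I)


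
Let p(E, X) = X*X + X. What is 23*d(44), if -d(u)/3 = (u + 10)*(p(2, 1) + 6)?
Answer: -29808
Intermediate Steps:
p(E, X) = X + X² (p(E, X) = X² + X = X + X²)
d(u) = -240 - 24*u (d(u) = -3*(u + 10)*(1*(1 + 1) + 6) = -3*(10 + u)*(1*2 + 6) = -3*(10 + u)*(2 + 6) = -3*(10 + u)*8 = -3*(80 + 8*u) = -240 - 24*u)
23*d(44) = 23*(-240 - 24*44) = 23*(-240 - 1056) = 23*(-1296) = -29808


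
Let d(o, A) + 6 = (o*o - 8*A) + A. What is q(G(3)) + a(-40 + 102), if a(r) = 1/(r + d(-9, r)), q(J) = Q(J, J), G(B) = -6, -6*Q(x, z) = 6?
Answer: -298/297 ≈ -1.0034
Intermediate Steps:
Q(x, z) = -1 (Q(x, z) = -⅙*6 = -1)
q(J) = -1
d(o, A) = -6 + o² - 7*A (d(o, A) = -6 + ((o*o - 8*A) + A) = -6 + ((o² - 8*A) + A) = -6 + (o² - 7*A) = -6 + o² - 7*A)
a(r) = 1/(75 - 6*r) (a(r) = 1/(r + (-6 + (-9)² - 7*r)) = 1/(r + (-6 + 81 - 7*r)) = 1/(r + (75 - 7*r)) = 1/(75 - 6*r))
q(G(3)) + a(-40 + 102) = -1 - 1/(-75 + 6*(-40 + 102)) = -1 - 1/(-75 + 6*62) = -1 - 1/(-75 + 372) = -1 - 1/297 = -298/297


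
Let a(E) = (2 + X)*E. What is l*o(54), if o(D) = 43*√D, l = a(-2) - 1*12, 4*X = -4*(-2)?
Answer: -2580*√6 ≈ -6319.7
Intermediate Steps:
X = 2 (X = (-4*(-2))/4 = (¼)*8 = 2)
a(E) = 4*E (a(E) = (2 + 2)*E = 4*E)
l = -20 (l = 4*(-2) - 1*12 = -8 - 12 = -20)
l*o(54) = -860*√54 = -860*3*√6 = -2580*√6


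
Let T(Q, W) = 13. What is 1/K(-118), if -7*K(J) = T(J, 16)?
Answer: -7/13 ≈ -0.53846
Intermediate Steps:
K(J) = -13/7 (K(J) = -⅐*13 = -13/7)
1/K(-118) = 1/(-13/7) = -7/13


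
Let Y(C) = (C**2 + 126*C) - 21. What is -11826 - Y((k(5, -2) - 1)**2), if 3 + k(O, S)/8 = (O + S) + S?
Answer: -131740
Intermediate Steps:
k(O, S) = -24 + 8*O + 16*S (k(O, S) = -24 + 8*((O + S) + S) = -24 + 8*(O + 2*S) = -24 + (8*O + 16*S) = -24 + 8*O + 16*S)
Y(C) = -21 + C**2 + 126*C
-11826 - Y((k(5, -2) - 1)**2) = -11826 - (-21 + (((-24 + 8*5 + 16*(-2)) - 1)**2)**2 + 126*((-24 + 8*5 + 16*(-2)) - 1)**2) = -11826 - (-21 + (((-24 + 40 - 32) - 1)**2)**2 + 126*((-24 + 40 - 32) - 1)**2) = -11826 - (-21 + ((-16 - 1)**2)**2 + 126*(-16 - 1)**2) = -11826 - (-21 + ((-17)**2)**2 + 126*(-17)**2) = -11826 - (-21 + 289**2 + 126*289) = -11826 - (-21 + 83521 + 36414) = -11826 - 1*119914 = -11826 - 119914 = -131740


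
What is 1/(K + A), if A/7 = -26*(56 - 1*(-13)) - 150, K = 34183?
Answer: 1/20575 ≈ 4.8603e-5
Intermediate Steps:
A = -13608 (A = 7*(-26*(56 - 1*(-13)) - 150) = 7*(-26*(56 + 13) - 150) = 7*(-26*69 - 150) = 7*(-1794 - 150) = 7*(-1944) = -13608)
1/(K + A) = 1/(34183 - 13608) = 1/20575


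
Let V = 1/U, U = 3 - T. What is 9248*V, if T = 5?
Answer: -4624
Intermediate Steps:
U = -2 (U = 3 - 1*5 = 3 - 5 = -2)
V = -½ (V = 1/(-2) = -½ ≈ -0.50000)
9248*V = 9248*(-½) = -4624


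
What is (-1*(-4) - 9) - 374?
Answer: -379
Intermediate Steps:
(-1*(-4) - 9) - 374 = (4 - 9) - 374 = -5 - 374 = -379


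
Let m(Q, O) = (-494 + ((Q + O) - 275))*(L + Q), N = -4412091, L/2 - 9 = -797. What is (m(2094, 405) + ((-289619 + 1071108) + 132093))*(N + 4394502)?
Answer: -31831200258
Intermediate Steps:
L = -1576 (L = 18 + 2*(-797) = 18 - 1594 = -1576)
m(Q, O) = (-1576 + Q)*(-769 + O + Q) (m(Q, O) = (-494 + ((Q + O) - 275))*(-1576 + Q) = (-494 + ((O + Q) - 275))*(-1576 + Q) = (-494 + (-275 + O + Q))*(-1576 + Q) = (-769 + O + Q)*(-1576 + Q) = (-1576 + Q)*(-769 + O + Q))
(m(2094, 405) + ((-289619 + 1071108) + 132093))*(N + 4394502) = ((1211944 + 2094**2 - 2345*2094 - 1576*405 + 405*2094) + ((-289619 + 1071108) + 132093))*(-4412091 + 4394502) = ((1211944 + 4384836 - 4910430 - 638280 + 848070) + (781489 + 132093))*(-17589) = (896140 + 913582)*(-17589) = 1809722*(-17589) = -31831200258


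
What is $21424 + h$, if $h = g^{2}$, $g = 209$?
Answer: $65105$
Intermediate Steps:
$h = 43681$ ($h = 209^{2} = 43681$)
$21424 + h = 21424 + 43681 = 65105$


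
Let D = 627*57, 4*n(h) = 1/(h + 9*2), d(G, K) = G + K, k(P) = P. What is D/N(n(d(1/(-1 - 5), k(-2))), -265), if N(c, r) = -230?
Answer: -35739/230 ≈ -155.39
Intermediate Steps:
n(h) = 1/(4*(18 + h)) (n(h) = 1/(4*(h + 9*2)) = 1/(4*(h + 18)) = 1/(4*(18 + h)))
D = 35739
D/N(n(d(1/(-1 - 5), k(-2))), -265) = 35739/(-230) = 35739*(-1/230) = -35739/230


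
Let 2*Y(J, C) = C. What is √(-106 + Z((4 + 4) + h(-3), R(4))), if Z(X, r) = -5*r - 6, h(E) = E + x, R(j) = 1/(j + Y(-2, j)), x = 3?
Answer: I*√4062/6 ≈ 10.622*I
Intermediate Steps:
Y(J, C) = C/2
R(j) = 2/(3*j) (R(j) = 1/(j + j/2) = 1/(3*j/2) = 2/(3*j))
h(E) = 3 + E (h(E) = E + 3 = 3 + E)
Z(X, r) = -6 - 5*r
√(-106 + Z((4 + 4) + h(-3), R(4))) = √(-106 + (-6 - 10/(3*4))) = √(-106 + (-6 - 5*⅙)) = √(-106 + (-6 - ⅚)) = √(-106 - 41/6) = √(-677/6) = I*√4062/6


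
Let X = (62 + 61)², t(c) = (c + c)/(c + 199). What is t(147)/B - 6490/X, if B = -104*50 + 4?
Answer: -1945378961/4533193044 ≈ -0.42914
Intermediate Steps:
t(c) = 2*c/(199 + c) (t(c) = (2*c)/(199 + c) = 2*c/(199 + c))
X = 15129 (X = 123² = 15129)
B = -5196 (B = -5200 + 4 = -5196)
t(147)/B - 6490/X = (2*147/(199 + 147))/(-5196) - 6490/15129 = (2*147/346)*(-1/5196) - 6490*1/15129 = (2*147*(1/346))*(-1/5196) - 6490/15129 = (147/173)*(-1/5196) - 6490/15129 = -49/299636 - 6490/15129 = -1945378961/4533193044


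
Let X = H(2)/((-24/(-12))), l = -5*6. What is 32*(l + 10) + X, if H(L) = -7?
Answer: -1287/2 ≈ -643.50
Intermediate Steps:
l = -30
X = -7/2 (X = -7/((-24/(-12))) = -7/((-24*(-1/12))) = -7/2 ≈ -3.5000)
32*(l + 10) + X = 32*(-30 + 10) - 7/2 = 32*(-20) - 7/2 = -640 - 7/2 = -1287/2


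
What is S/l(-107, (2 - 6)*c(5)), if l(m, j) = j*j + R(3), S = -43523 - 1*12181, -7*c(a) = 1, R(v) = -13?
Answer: 909832/207 ≈ 4395.3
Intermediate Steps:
c(a) = -⅐ (c(a) = -⅐*1 = -⅐)
S = -55704 (S = -43523 - 12181 = -55704)
l(m, j) = -13 + j² (l(m, j) = j*j - 13 = j² - 13 = -13 + j²)
S/l(-107, (2 - 6)*c(5)) = -55704/(-13 + ((2 - 6)*(-⅐))²) = -55704/(-13 + (-4*(-⅐))²) = -55704/(-13 + (4/7)²) = -55704/(-13 + 16/49) = -55704/(-621/49) = -55704*(-49/621) = 909832/207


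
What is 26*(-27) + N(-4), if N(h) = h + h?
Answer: -710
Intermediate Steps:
N(h) = 2*h
26*(-27) + N(-4) = 26*(-27) + 2*(-4) = -702 - 8 = -710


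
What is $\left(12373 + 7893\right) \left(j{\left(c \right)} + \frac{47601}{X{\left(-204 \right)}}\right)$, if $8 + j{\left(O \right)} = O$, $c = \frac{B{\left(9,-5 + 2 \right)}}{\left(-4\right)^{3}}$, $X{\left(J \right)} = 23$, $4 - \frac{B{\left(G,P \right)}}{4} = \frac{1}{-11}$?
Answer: $\frac{84553369481}{2024} \approx 4.1775 \cdot 10^{7}$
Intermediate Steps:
$B{\left(G,P \right)} = \frac{180}{11}$ ($B{\left(G,P \right)} = 16 - \frac{4}{-11} = 16 - - \frac{4}{11} = 16 + \frac{4}{11} = \frac{180}{11}$)
$c = - \frac{45}{176}$ ($c = \frac{180}{11 \left(-4\right)^{3}} = \frac{180}{11 \left(-64\right)} = \frac{180}{11} \left(- \frac{1}{64}\right) = - \frac{45}{176} \approx -0.25568$)
$j{\left(O \right)} = -8 + O$
$\left(12373 + 7893\right) \left(j{\left(c \right)} + \frac{47601}{X{\left(-204 \right)}}\right) = \left(12373 + 7893\right) \left(\left(-8 - \frac{45}{176}\right) + \frac{47601}{23}\right) = 20266 \left(- \frac{1453}{176} + 47601 \cdot \frac{1}{23}\right) = 20266 \left(- \frac{1453}{176} + \frac{47601}{23}\right) = 20266 \cdot \frac{8344357}{4048} = \frac{84553369481}{2024}$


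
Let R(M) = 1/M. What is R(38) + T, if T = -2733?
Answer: -103853/38 ≈ -2733.0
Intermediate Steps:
R(M) = 1/M
R(38) + T = 1/38 - 2733 = -103853/38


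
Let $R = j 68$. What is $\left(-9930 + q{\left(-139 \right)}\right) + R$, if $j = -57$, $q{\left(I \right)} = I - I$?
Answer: $-13806$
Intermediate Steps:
$q{\left(I \right)} = 0$
$R = -3876$ ($R = \left(-57\right) 68 = -3876$)
$\left(-9930 + q{\left(-139 \right)}\right) + R = \left(-9930 + 0\right) - 3876 = -9930 - 3876 = -13806$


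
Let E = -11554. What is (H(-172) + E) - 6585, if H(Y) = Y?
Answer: -18311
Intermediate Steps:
(H(-172) + E) - 6585 = (-172 - 11554) - 6585 = -11726 - 6585 = -18311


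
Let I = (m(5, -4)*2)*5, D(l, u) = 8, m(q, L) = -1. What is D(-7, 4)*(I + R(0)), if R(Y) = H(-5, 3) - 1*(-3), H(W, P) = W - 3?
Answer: -120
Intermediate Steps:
H(W, P) = -3 + W
R(Y) = -5 (R(Y) = (-3 - 5) - 1*(-3) = -8 + 3 = -5)
I = -10 (I = -1*2*5 = -2*5 = -10)
D(-7, 4)*(I + R(0)) = 8*(-10 - 5) = 8*(-15) = -120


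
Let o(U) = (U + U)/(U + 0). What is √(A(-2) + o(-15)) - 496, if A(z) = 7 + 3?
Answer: -496 + 2*√3 ≈ -492.54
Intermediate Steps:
o(U) = 2 (o(U) = (2*U)/U = 2)
A(z) = 10
√(A(-2) + o(-15)) - 496 = √(10 + 2) - 496 = √12 - 496 = 2*√3 - 496 = -496 + 2*√3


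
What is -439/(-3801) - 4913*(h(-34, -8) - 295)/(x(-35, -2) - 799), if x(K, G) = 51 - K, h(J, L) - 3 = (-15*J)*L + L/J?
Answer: -81639389473/2710113 ≈ -30124.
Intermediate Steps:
h(J, L) = 3 + L/J - 15*J*L (h(J, L) = 3 + ((-15*J)*L + L/J) = 3 + (-15*J*L + L/J) = 3 + (L/J - 15*J*L) = 3 + L/J - 15*J*L)
-439/(-3801) - 4913*(h(-34, -8) - 295)/(x(-35, -2) - 799) = -439/(-3801) - 4913*((3 - 8/(-34) - 15*(-34)*(-8)) - 295)/((51 - 1*(-35)) - 799) = -439*(-1/3801) - 4913*((3 - 8*(-1/34) - 4080) - 295)/((51 + 35) - 799) = 439/3801 - 4913*((3 + 4/17 - 4080) - 295)/(86 - 799) = 439/3801 - 4913/((-713/(-69305/17 - 295))) = 439/3801 - 4913/((-713/(-74320/17))) = 439/3801 - 4913/((-713*(-17/74320))) = 439/3801 - 4913/12121/74320 = 439/3801 - 4913*74320/12121 = 439/3801 - 21478480/713 = -81639389473/2710113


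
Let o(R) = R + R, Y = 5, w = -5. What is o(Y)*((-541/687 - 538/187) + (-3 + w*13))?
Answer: -92066650/128469 ≈ -716.64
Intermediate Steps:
o(R) = 2*R
o(Y)*((-541/687 - 538/187) + (-3 + w*13)) = (2*5)*((-541/687 - 538/187) + (-3 - 5*13)) = 10*((-541*1/687 - 538*1/187) + (-3 - 65)) = 10*((-541/687 - 538/187) - 68) = 10*(-470773/128469 - 68) = 10*(-9206665/128469) = -92066650/128469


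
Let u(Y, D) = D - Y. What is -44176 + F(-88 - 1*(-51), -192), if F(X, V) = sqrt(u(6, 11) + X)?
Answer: -44176 + 4*I*sqrt(2) ≈ -44176.0 + 5.6569*I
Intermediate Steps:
F(X, V) = sqrt(5 + X) (F(X, V) = sqrt((11 - 1*6) + X) = sqrt((11 - 6) + X) = sqrt(5 + X))
-44176 + F(-88 - 1*(-51), -192) = -44176 + sqrt(5 + (-88 - 1*(-51))) = -44176 + sqrt(5 + (-88 + 51)) = -44176 + sqrt(5 - 37) = -44176 + sqrt(-32) = -44176 + 4*I*sqrt(2)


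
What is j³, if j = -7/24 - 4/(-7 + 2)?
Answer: 226981/1728000 ≈ 0.13135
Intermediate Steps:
j = 61/120 (j = -7*1/24 - 4/(-5) = -7/24 - 4*(-⅕) = -7/24 + ⅘ = 61/120 ≈ 0.50833)
j³ = (61/120)³ = 226981/1728000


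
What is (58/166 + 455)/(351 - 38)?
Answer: 37794/25979 ≈ 1.4548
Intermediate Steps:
(58/166 + 455)/(351 - 38) = (58*(1/166) + 455)/313 = (29/83 + 455)*(1/313) = (37794/83)*(1/313) = 37794/25979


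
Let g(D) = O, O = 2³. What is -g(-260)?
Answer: -8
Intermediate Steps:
O = 8
g(D) = 8
-g(-260) = -1*8 = -8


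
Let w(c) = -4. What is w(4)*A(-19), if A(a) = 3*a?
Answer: 228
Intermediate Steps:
w(4)*A(-19) = -12*(-19) = -4*(-57) = 228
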